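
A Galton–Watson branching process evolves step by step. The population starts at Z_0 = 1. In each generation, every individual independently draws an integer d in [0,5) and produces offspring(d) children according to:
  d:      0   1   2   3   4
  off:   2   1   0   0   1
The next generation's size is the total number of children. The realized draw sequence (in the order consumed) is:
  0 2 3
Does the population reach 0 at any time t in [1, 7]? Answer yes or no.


gen 0: Z_0=1, draws=[0], offspring=[2], Z_1=2
gen 1: Z_1=2, draws=[2, 3], offspring=[0, 0], Z_2=0
gen 2: Z_2=0, draws=[], offspring=[], Z_3=0
gen 3: Z_3=0, draws=[], offspring=[], Z_4=0
gen 4: Z_4=0, draws=[], offspring=[], Z_5=0
gen 5: Z_5=0, draws=[], offspring=[], Z_6=0
gen 6: Z_6=0, draws=[], offspring=[], Z_7=0

yes


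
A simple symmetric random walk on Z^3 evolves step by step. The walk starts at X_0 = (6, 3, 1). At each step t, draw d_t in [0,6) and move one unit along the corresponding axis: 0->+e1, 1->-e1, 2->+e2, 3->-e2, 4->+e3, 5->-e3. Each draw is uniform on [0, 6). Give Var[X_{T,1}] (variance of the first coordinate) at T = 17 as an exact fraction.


17/3

Outcome values over d=0..5: [1, -1, 0, 0, 0, 0]
Σy = 0, Σy² = 2, M = 6
μ = 0/6 = 0,  σ² = 2/6 − (0)² = 1/3
Independent increments: Var[X_17] = 17·σ² = 17·(1/3) = 17/3


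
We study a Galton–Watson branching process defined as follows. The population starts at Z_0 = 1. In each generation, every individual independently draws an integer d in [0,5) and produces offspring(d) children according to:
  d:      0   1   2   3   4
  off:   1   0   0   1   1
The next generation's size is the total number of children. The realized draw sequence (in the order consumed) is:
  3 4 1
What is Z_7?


0

gen 0: Z_0=1, draws=[3], offspring=[1], Z_1=1
gen 1: Z_1=1, draws=[4], offspring=[1], Z_2=1
gen 2: Z_2=1, draws=[1], offspring=[0], Z_3=0
gen 3: Z_3=0, draws=[], offspring=[], Z_4=0
gen 4: Z_4=0, draws=[], offspring=[], Z_5=0
gen 5: Z_5=0, draws=[], offspring=[], Z_6=0
gen 6: Z_6=0, draws=[], offspring=[], Z_7=0


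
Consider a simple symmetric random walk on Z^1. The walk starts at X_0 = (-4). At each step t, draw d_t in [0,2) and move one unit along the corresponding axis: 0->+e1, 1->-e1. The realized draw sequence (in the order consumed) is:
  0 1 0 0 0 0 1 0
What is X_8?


t=0: X=(-4), d=0 → +e1, X_1=(-3)
t=1: X=(-3), d=1 → -e1, X_2=(-4)
t=2: X=(-4), d=0 → +e1, X_3=(-3)
t=3: X=(-3), d=0 → +e1, X_4=(-2)
t=4: X=(-2), d=0 → +e1, X_5=(-1)
t=5: X=(-1), d=0 → +e1, X_6=(0)
t=6: X=(0), d=1 → -e1, X_7=(-1)
t=7: X=(-1), d=0 → +e1, X_8=(0)

(0)


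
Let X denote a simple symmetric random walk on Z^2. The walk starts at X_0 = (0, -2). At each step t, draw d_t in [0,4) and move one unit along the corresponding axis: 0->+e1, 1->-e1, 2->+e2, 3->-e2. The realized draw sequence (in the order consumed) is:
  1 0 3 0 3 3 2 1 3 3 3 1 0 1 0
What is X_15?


t=0: X=(0, -2), d=1 → -e1, X_1=(-1, -2)
t=1: X=(-1, -2), d=0 → +e1, X_2=(0, -2)
t=2: X=(0, -2), d=3 → -e2, X_3=(0, -3)
t=3: X=(0, -3), d=0 → +e1, X_4=(1, -3)
t=4: X=(1, -3), d=3 → -e2, X_5=(1, -4)
t=5: X=(1, -4), d=3 → -e2, X_6=(1, -5)
t=6: X=(1, -5), d=2 → +e2, X_7=(1, -4)
t=7: X=(1, -4), d=1 → -e1, X_8=(0, -4)
t=8: X=(0, -4), d=3 → -e2, X_9=(0, -5)
t=9: X=(0, -5), d=3 → -e2, X_10=(0, -6)
t=10: X=(0, -6), d=3 → -e2, X_11=(0, -7)
t=11: X=(0, -7), d=1 → -e1, X_12=(-1, -7)
t=12: X=(-1, -7), d=0 → +e1, X_13=(0, -7)
t=13: X=(0, -7), d=1 → -e1, X_14=(-1, -7)
t=14: X=(-1, -7), d=0 → +e1, X_15=(0, -7)

(0, -7)


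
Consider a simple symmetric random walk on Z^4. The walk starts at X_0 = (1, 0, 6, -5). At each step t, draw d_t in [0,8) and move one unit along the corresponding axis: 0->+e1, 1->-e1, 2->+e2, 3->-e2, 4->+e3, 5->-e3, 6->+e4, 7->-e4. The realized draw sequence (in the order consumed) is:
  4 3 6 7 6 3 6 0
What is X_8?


(2, -2, 7, -3)

t=0: X=(1, 0, 6, -5), d=4 → +e3, X_1=(1, 0, 7, -5)
t=1: X=(1, 0, 7, -5), d=3 → -e2, X_2=(1, -1, 7, -5)
t=2: X=(1, -1, 7, -5), d=6 → +e4, X_3=(1, -1, 7, -4)
t=3: X=(1, -1, 7, -4), d=7 → -e4, X_4=(1, -1, 7, -5)
t=4: X=(1, -1, 7, -5), d=6 → +e4, X_5=(1, -1, 7, -4)
t=5: X=(1, -1, 7, -4), d=3 → -e2, X_6=(1, -2, 7, -4)
t=6: X=(1, -2, 7, -4), d=6 → +e4, X_7=(1, -2, 7, -3)
t=7: X=(1, -2, 7, -3), d=0 → +e1, X_8=(2, -2, 7, -3)


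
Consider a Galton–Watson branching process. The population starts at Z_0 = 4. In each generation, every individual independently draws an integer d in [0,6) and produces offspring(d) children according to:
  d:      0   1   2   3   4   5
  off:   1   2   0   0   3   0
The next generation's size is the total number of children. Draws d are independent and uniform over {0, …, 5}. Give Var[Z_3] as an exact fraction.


16

Outcome values over d=0..5: [1, 2, 0, 0, 3, 0]
Σy = 6, Σy² = 14, M = 6
μ = 6/6 = 1,  σ² = 14/6 − (1)² = 4/3
V_0 = 0, E_0 = 4
V_1 = 4/3·E_0 + (1)²·V_0 = 16/3;  E_1 = 4
V_2 = 4/3·E_1 + (1)²·V_1 = 32/3;  E_2 = 4
V_3 = 4/3·E_2 + (1)²·V_2 = 16;  E_3 = 4


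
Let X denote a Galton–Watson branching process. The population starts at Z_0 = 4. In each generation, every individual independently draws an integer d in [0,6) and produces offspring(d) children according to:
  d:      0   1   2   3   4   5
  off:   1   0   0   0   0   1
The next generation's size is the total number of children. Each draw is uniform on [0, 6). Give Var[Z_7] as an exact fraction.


Outcome values over d=0..5: [1, 0, 0, 0, 0, 1]
Σy = 2, Σy² = 2, M = 6
μ = 2/6 = 1/3,  σ² = 2/6 − (1/3)² = 2/9
V_0 = 0, E_0 = 4
V_1 = 2/9·E_0 + (1/3)²·V_0 = 8/9;  E_1 = 4/3
V_2 = 2/9·E_1 + (1/3)²·V_1 = 32/81;  E_2 = 4/9
V_3 = 2/9·E_2 + (1/3)²·V_2 = 104/729;  E_3 = 4/27
V_4 = 2/9·E_3 + (1/3)²·V_3 = 320/6561;  E_4 = 4/81
V_5 = 2/9·E_4 + (1/3)²·V_4 = 968/59049;  E_5 = 4/243
V_6 = 2/9·E_5 + (1/3)²·V_5 = 2912/531441;  E_6 = 4/729
V_7 = 2/9·E_6 + (1/3)²·V_6 = 8744/4782969;  E_7 = 4/2187

8744/4782969


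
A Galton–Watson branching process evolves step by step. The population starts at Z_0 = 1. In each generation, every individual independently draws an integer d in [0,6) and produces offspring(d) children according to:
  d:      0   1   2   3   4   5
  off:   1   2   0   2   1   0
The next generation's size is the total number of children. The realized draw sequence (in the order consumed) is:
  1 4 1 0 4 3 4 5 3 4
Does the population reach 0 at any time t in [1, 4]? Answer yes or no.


gen 0: Z_0=1, draws=[1], offspring=[2], Z_1=2
gen 1: Z_1=2, draws=[4, 1], offspring=[1, 2], Z_2=3
gen 2: Z_2=3, draws=[0, 4, 3], offspring=[1, 1, 2], Z_3=4
gen 3: Z_3=4, draws=[4, 5, 3, 4], offspring=[1, 0, 2, 1], Z_4=4

no


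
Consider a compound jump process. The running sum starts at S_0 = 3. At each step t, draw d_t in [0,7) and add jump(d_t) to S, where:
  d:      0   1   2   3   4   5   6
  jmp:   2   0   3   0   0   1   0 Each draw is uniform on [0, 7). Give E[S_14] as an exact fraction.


15

Outcome values over d=0..6: [2, 0, 3, 0, 0, 1, 0]
Σy = 6, Σy² = 14, M = 7
μ = 6/7 = 6/7,  σ² = 14/7 − (6/7)² = 62/49
E[S_14] = 3 + 14·(6/7) = 15


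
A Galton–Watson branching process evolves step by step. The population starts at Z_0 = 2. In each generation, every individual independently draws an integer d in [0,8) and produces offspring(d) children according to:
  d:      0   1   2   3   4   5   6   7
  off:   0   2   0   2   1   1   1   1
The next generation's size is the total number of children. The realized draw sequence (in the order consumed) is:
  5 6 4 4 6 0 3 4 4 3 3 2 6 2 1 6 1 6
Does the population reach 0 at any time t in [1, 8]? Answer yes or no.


no

gen 0: Z_0=2, draws=[5, 6], offspring=[1, 1], Z_1=2
gen 1: Z_1=2, draws=[4, 4], offspring=[1, 1], Z_2=2
gen 2: Z_2=2, draws=[6, 0], offspring=[1, 0], Z_3=1
gen 3: Z_3=1, draws=[3], offspring=[2], Z_4=2
gen 4: Z_4=2, draws=[4, 4], offspring=[1, 1], Z_5=2
gen 5: Z_5=2, draws=[3, 3], offspring=[2, 2], Z_6=4
gen 6: Z_6=4, draws=[2, 6, 2, 1], offspring=[0, 1, 0, 2], Z_7=3
gen 7: Z_7=3, draws=[6, 1, 6], offspring=[1, 2, 1], Z_8=4


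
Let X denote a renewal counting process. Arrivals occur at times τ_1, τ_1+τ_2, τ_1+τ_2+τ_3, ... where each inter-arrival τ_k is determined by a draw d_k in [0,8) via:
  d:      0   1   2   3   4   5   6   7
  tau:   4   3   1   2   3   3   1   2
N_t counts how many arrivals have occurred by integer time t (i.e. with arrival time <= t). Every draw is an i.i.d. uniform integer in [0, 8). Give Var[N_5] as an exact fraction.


Inter-arrival values over d=0..7: [4, 3, 1, 2, 3, 3, 1, 2]
Each d has probability 1/8, so the pmf of τ is: f(1) = 1/4, f(2) = 1/4, f(3) = 3/8, f(4) = 1/8
Let p_n(j) = P(N_n = j), with p_0 = [1]. Condition on τ_1: p_n(0) = P(τ > n), and for j >= 1, p_n(j) = Σ_{k<=n} f(k)·p_{n−k}(j−1)
p_1 = [3/4, 1/4]  (j = 0..1)
p_2 = [1/2, 7/16, 1/16]  (j = 0..2)
p_3 = [1/8, 11/16, 11/64, 1/64]  (j = 0..3)
p_4 = [0, 9/16, 3/8, 15/256, 1/256]  (j = 0..4)
p_5 = [0, 5/16, 65/128, 41/256, 19/1024, 1/1024]  (j = 0..5)
E[N_5] = Σ j·p_5(j) = 1933/1024;  E[N_5²] = Σ j²·p_5(j) = 4205/1024
Var[N_5] = 4205/1024 − (1933/1024)² = 569431/1048576

569431/1048576


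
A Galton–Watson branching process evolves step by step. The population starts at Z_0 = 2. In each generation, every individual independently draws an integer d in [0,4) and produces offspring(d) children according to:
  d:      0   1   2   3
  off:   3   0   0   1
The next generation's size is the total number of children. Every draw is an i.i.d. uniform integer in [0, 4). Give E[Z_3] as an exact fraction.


Outcome values over d=0..3: [3, 0, 0, 1]
Σy = 4, Σy² = 10, M = 4
μ = 4/4 = 1,  σ² = 10/4 − (1)² = 3/2
E[Z_0] = 2
E[Z_1] = 1·E[Z_0] = 2
E[Z_2] = 1·E[Z_1] = 2
E[Z_3] = 1·E[Z_2] = 2

2


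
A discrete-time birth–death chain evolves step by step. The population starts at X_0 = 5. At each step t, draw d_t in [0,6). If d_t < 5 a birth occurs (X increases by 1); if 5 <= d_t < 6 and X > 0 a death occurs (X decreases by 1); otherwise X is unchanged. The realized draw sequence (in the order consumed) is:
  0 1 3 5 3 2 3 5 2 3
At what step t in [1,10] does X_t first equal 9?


6

t=0: X=5, d=0 → birth, X_1=6
t=1: X=6, d=1 → birth, X_2=7
t=2: X=7, d=3 → birth, X_3=8
t=3: X=8, d=5 → death, X_4=7
t=4: X=7, d=3 → birth, X_5=8
t=5: X=8, d=2 → birth, X_6=9
t=6: X=9, d=3 → birth, X_7=10
t=7: X=10, d=5 → death, X_8=9
t=8: X=9, d=2 → birth, X_9=10
t=9: X=10, d=3 → birth, X_10=11


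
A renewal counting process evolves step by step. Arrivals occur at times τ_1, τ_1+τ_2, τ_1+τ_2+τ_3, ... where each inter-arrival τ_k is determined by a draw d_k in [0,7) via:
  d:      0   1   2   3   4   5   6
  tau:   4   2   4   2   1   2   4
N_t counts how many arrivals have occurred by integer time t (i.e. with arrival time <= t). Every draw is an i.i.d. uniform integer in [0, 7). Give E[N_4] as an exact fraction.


3256/2401

Inter-arrival values over d=0..6: [4, 2, 4, 2, 1, 2, 4]
Each d has probability 1/7, so the pmf of τ is: f(1) = 1/7, f(2) = 3/7, f(4) = 3/7
Renewal equation for m(n) = E[N_n]: condition on τ_1 = k (if k <= n, one arrival plus a fresh copy on the remaining n−k steps): m(n) = F(n) + Σ_{k<=n} f(k)·m(n−k), where F(n) = P(τ <= n) and m(0) = 0
m(1) = F(1) = 1/7
m(2) = F(2) + f(1)·m(1) = 4/7 + 1/7·1/7 = 29/49
m(3) = F(3) + f(1)·m(2) + f(2)·m(1) = 4/7 + 1/7·29/49 + 3/7·1/7 = 246/343
m(4) = F(4) + f(1)·m(3) + f(2)·m(2) = 1 + 1/7·246/343 + 3/7·29/49 = 3256/2401
E[N_4] = m(4) = 3256/2401


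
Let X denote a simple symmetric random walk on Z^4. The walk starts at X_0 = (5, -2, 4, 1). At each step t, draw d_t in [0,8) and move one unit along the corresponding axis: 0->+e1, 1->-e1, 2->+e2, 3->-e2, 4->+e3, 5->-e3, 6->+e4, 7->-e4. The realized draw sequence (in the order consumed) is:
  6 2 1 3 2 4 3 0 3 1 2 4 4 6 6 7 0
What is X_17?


(5, -2, 7, 3)

t=0: X=(5, -2, 4, 1), d=6 → +e4, X_1=(5, -2, 4, 2)
t=1: X=(5, -2, 4, 2), d=2 → +e2, X_2=(5, -1, 4, 2)
t=2: X=(5, -1, 4, 2), d=1 → -e1, X_3=(4, -1, 4, 2)
t=3: X=(4, -1, 4, 2), d=3 → -e2, X_4=(4, -2, 4, 2)
t=4: X=(4, -2, 4, 2), d=2 → +e2, X_5=(4, -1, 4, 2)
t=5: X=(4, -1, 4, 2), d=4 → +e3, X_6=(4, -1, 5, 2)
t=6: X=(4, -1, 5, 2), d=3 → -e2, X_7=(4, -2, 5, 2)
t=7: X=(4, -2, 5, 2), d=0 → +e1, X_8=(5, -2, 5, 2)
t=8: X=(5, -2, 5, 2), d=3 → -e2, X_9=(5, -3, 5, 2)
t=9: X=(5, -3, 5, 2), d=1 → -e1, X_10=(4, -3, 5, 2)
t=10: X=(4, -3, 5, 2), d=2 → +e2, X_11=(4, -2, 5, 2)
t=11: X=(4, -2, 5, 2), d=4 → +e3, X_12=(4, -2, 6, 2)
t=12: X=(4, -2, 6, 2), d=4 → +e3, X_13=(4, -2, 7, 2)
t=13: X=(4, -2, 7, 2), d=6 → +e4, X_14=(4, -2, 7, 3)
t=14: X=(4, -2, 7, 3), d=6 → +e4, X_15=(4, -2, 7, 4)
t=15: X=(4, -2, 7, 4), d=7 → -e4, X_16=(4, -2, 7, 3)
t=16: X=(4, -2, 7, 3), d=0 → +e1, X_17=(5, -2, 7, 3)


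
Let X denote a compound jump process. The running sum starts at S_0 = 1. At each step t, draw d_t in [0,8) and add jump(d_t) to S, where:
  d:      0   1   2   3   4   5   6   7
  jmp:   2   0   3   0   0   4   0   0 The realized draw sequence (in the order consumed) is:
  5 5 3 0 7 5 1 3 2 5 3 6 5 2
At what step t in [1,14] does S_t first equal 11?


t=0: S=1, d=5, jump=4, S_1=5
t=1: S=5, d=5, jump=4, S_2=9
t=2: S=9, d=3, jump=0, S_3=9
t=3: S=9, d=0, jump=2, S_4=11
t=4: S=11, d=7, jump=0, S_5=11
t=5: S=11, d=5, jump=4, S_6=15
t=6: S=15, d=1, jump=0, S_7=15
t=7: S=15, d=3, jump=0, S_8=15
t=8: S=15, d=2, jump=3, S_9=18
t=9: S=18, d=5, jump=4, S_10=22
t=10: S=22, d=3, jump=0, S_11=22
t=11: S=22, d=6, jump=0, S_12=22
t=12: S=22, d=5, jump=4, S_13=26
t=13: S=26, d=2, jump=3, S_14=29

4


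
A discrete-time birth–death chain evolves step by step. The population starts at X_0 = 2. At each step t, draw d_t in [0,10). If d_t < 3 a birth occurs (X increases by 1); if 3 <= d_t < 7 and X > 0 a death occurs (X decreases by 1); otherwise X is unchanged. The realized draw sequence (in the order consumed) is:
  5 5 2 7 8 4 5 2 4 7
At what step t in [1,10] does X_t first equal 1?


1

t=0: X=2, d=5 → death, X_1=1
t=1: X=1, d=5 → death, X_2=0
t=2: X=0, d=2 → birth, X_3=1
t=3: X=1, d=7 → hold, X_4=1
t=4: X=1, d=8 → hold, X_5=1
t=5: X=1, d=4 → death, X_6=0
t=6: X=0, d=5 → hold, X_7=0
t=7: X=0, d=2 → birth, X_8=1
t=8: X=1, d=4 → death, X_9=0
t=9: X=0, d=7 → hold, X_10=0


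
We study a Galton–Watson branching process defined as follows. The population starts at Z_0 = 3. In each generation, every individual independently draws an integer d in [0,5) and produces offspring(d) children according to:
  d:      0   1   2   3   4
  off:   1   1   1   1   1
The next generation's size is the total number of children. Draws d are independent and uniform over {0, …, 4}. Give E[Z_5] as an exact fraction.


Outcome values over d=0..4: [1, 1, 1, 1, 1]
Σy = 5, Σy² = 5, M = 5
μ = 5/5 = 1,  σ² = 5/5 − (1)² = 0
E[Z_0] = 3
E[Z_1] = 1·E[Z_0] = 3
E[Z_2] = 1·E[Z_1] = 3
E[Z_3] = 1·E[Z_2] = 3
E[Z_4] = 1·E[Z_3] = 3
E[Z_5] = 1·E[Z_4] = 3

3


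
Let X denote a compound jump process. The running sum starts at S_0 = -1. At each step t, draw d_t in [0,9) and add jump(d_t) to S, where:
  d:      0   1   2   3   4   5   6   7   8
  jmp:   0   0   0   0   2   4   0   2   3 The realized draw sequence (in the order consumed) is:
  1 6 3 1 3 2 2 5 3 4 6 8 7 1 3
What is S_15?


10

t=0: S=-1, d=1, jump=0, S_1=-1
t=1: S=-1, d=6, jump=0, S_2=-1
t=2: S=-1, d=3, jump=0, S_3=-1
t=3: S=-1, d=1, jump=0, S_4=-1
t=4: S=-1, d=3, jump=0, S_5=-1
t=5: S=-1, d=2, jump=0, S_6=-1
t=6: S=-1, d=2, jump=0, S_7=-1
t=7: S=-1, d=5, jump=4, S_8=3
t=8: S=3, d=3, jump=0, S_9=3
t=9: S=3, d=4, jump=2, S_10=5
t=10: S=5, d=6, jump=0, S_11=5
t=11: S=5, d=8, jump=3, S_12=8
t=12: S=8, d=7, jump=2, S_13=10
t=13: S=10, d=1, jump=0, S_14=10
t=14: S=10, d=3, jump=0, S_15=10


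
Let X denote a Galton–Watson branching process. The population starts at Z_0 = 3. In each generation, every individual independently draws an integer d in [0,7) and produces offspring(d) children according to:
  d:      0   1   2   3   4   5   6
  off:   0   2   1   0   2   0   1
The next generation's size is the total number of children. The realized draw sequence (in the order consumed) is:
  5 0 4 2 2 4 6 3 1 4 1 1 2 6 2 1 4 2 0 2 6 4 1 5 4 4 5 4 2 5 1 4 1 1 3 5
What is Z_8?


gen 0: Z_0=3, draws=[5, 0, 4], offspring=[0, 0, 2], Z_1=2
gen 1: Z_1=2, draws=[2, 2], offspring=[1, 1], Z_2=2
gen 2: Z_2=2, draws=[4, 6], offspring=[2, 1], Z_3=3
gen 3: Z_3=3, draws=[3, 1, 4], offspring=[0, 2, 2], Z_4=4
gen 4: Z_4=4, draws=[1, 1, 2, 6], offspring=[2, 2, 1, 1], Z_5=6
gen 5: Z_5=6, draws=[2, 1, 4, 2, 0, 2], offspring=[1, 2, 2, 1, 0, 1], Z_6=7
gen 6: Z_6=7, draws=[6, 4, 1, 5, 4, 4, 5], offspring=[1, 2, 2, 0, 2, 2, 0], Z_7=9
gen 7: Z_7=9, draws=[4, 2, 5, 1, 4, 1, 1, 3, 5], offspring=[2, 1, 0, 2, 2, 2, 2, 0, 0], Z_8=11

11


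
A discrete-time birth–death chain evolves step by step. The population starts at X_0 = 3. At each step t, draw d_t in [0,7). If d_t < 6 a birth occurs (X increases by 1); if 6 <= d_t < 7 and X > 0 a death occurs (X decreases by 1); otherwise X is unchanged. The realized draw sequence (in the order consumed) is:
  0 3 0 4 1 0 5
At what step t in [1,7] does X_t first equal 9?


6

t=0: X=3, d=0 → birth, X_1=4
t=1: X=4, d=3 → birth, X_2=5
t=2: X=5, d=0 → birth, X_3=6
t=3: X=6, d=4 → birth, X_4=7
t=4: X=7, d=1 → birth, X_5=8
t=5: X=8, d=0 → birth, X_6=9
t=6: X=9, d=5 → birth, X_7=10


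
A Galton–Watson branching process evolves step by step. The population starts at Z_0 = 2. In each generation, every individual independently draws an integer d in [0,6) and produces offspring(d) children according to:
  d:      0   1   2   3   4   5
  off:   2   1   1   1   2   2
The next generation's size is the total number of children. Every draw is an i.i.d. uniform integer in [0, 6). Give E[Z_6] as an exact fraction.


Outcome values over d=0..5: [2, 1, 1, 1, 2, 2]
Σy = 9, Σy² = 15, M = 6
μ = 9/6 = 3/2,  σ² = 15/6 − (3/2)² = 1/4
E[Z_0] = 2
E[Z_1] = 3/2·E[Z_0] = 3
E[Z_2] = 3/2·E[Z_1] = 9/2
E[Z_3] = 3/2·E[Z_2] = 27/4
E[Z_4] = 3/2·E[Z_3] = 81/8
E[Z_5] = 3/2·E[Z_4] = 243/16
E[Z_6] = 3/2·E[Z_5] = 729/32

729/32


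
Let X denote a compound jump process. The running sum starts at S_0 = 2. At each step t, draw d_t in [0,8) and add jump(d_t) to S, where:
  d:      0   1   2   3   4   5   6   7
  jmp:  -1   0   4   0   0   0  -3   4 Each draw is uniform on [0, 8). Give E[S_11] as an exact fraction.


Outcome values over d=0..7: [-1, 0, 4, 0, 0, 0, -3, 4]
Σy = 4, Σy² = 42, M = 8
μ = 4/8 = 1/2,  σ² = 42/8 − (1/2)² = 5
E[S_11] = 2 + 11·(1/2) = 15/2

15/2


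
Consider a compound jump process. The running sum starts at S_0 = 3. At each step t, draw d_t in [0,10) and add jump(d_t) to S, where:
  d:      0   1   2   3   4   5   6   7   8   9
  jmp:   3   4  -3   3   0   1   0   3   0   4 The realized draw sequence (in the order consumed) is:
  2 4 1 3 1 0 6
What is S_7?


t=0: S=3, d=2, jump=-3, S_1=0
t=1: S=0, d=4, jump=0, S_2=0
t=2: S=0, d=1, jump=4, S_3=4
t=3: S=4, d=3, jump=3, S_4=7
t=4: S=7, d=1, jump=4, S_5=11
t=5: S=11, d=0, jump=3, S_6=14
t=6: S=14, d=6, jump=0, S_7=14

14


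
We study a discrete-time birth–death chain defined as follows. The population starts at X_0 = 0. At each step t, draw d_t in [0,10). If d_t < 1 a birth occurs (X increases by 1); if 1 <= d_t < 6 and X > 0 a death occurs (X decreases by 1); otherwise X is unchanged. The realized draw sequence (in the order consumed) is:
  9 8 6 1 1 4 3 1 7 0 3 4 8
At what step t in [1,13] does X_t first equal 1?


10

t=0: X=0, d=9 → hold, X_1=0
t=1: X=0, d=8 → hold, X_2=0
t=2: X=0, d=6 → hold, X_3=0
t=3: X=0, d=1 → hold, X_4=0
t=4: X=0, d=1 → hold, X_5=0
t=5: X=0, d=4 → hold, X_6=0
t=6: X=0, d=3 → hold, X_7=0
t=7: X=0, d=1 → hold, X_8=0
t=8: X=0, d=7 → hold, X_9=0
t=9: X=0, d=0 → birth, X_10=1
t=10: X=1, d=3 → death, X_11=0
t=11: X=0, d=4 → hold, X_12=0
t=12: X=0, d=8 → hold, X_13=0


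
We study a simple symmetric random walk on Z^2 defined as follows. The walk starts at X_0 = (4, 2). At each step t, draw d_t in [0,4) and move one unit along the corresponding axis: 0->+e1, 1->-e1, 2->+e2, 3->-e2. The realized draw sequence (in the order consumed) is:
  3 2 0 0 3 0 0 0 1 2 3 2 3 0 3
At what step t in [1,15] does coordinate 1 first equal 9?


8

t=0: X=(4, 2), d=3 → -e2, X_1=(4, 1)
t=1: X=(4, 1), d=2 → +e2, X_2=(4, 2)
t=2: X=(4, 2), d=0 → +e1, X_3=(5, 2)
t=3: X=(5, 2), d=0 → +e1, X_4=(6, 2)
t=4: X=(6, 2), d=3 → -e2, X_5=(6, 1)
t=5: X=(6, 1), d=0 → +e1, X_6=(7, 1)
t=6: X=(7, 1), d=0 → +e1, X_7=(8, 1)
t=7: X=(8, 1), d=0 → +e1, X_8=(9, 1)
t=8: X=(9, 1), d=1 → -e1, X_9=(8, 1)
t=9: X=(8, 1), d=2 → +e2, X_10=(8, 2)
t=10: X=(8, 2), d=3 → -e2, X_11=(8, 1)
t=11: X=(8, 1), d=2 → +e2, X_12=(8, 2)
t=12: X=(8, 2), d=3 → -e2, X_13=(8, 1)
t=13: X=(8, 1), d=0 → +e1, X_14=(9, 1)
t=14: X=(9, 1), d=3 → -e2, X_15=(9, 0)


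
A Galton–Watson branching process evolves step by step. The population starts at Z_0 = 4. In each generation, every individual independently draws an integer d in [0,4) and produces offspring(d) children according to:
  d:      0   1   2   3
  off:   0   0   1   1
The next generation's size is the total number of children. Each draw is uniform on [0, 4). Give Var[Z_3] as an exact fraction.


7/16

Outcome values over d=0..3: [0, 0, 1, 1]
Σy = 2, Σy² = 2, M = 4
μ = 2/4 = 1/2,  σ² = 2/4 − (1/2)² = 1/4
V_0 = 0, E_0 = 4
V_1 = 1/4·E_0 + (1/2)²·V_0 = 1;  E_1 = 2
V_2 = 1/4·E_1 + (1/2)²·V_1 = 3/4;  E_2 = 1
V_3 = 1/4·E_2 + (1/2)²·V_2 = 7/16;  E_3 = 1/2


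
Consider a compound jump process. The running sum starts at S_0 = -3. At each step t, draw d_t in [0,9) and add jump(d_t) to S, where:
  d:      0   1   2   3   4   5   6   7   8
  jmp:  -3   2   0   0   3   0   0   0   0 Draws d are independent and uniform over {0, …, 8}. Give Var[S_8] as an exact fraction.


1552/81

Outcome values over d=0..8: [-3, 2, 0, 0, 3, 0, 0, 0, 0]
Σy = 2, Σy² = 22, M = 9
μ = 2/9 = 2/9,  σ² = 22/9 − (2/9)² = 194/81
Independent increments: Var[S_8] = 8·σ² = 8·(194/81) = 1552/81


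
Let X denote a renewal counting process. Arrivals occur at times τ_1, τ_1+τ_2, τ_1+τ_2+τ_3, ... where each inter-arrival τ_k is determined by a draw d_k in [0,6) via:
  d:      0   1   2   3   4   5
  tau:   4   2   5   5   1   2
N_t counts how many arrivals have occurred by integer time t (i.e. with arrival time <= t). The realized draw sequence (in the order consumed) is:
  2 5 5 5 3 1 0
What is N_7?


2

draw d_1=2: τ_1=5, arrival time A_1=5
draw d_2=5: τ_2=2, arrival time A_2=7
draw d_3=5: τ_3=2, arrival time A_3=9
draw d_4=5: τ_4=2, arrival time A_4=11
draw d_5=3: τ_5=5, arrival time A_5=16
draw d_6=1: τ_6=2, arrival time A_6=18
draw d_7=0: τ_7=4, arrival time A_7=22
N_t over t=0..7: 0:0 1:0 2:0 3:0 4:0 5:1 6:1 7:2


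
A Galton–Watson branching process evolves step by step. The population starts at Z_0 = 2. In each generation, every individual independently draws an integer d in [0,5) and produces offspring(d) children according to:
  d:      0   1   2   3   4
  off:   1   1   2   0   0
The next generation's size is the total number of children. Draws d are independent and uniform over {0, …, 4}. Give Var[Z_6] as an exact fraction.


330559488/244140625

Outcome values over d=0..4: [1, 1, 2, 0, 0]
Σy = 4, Σy² = 6, M = 5
μ = 4/5 = 4/5,  σ² = 6/5 − (4/5)² = 14/25
V_0 = 0, E_0 = 2
V_1 = 14/25·E_0 + (4/5)²·V_0 = 28/25;  E_1 = 8/5
V_2 = 14/25·E_1 + (4/5)²·V_1 = 1008/625;  E_2 = 32/25
V_3 = 14/25·E_2 + (4/5)²·V_2 = 27328/15625;  E_3 = 128/125
V_4 = 14/25·E_3 + (4/5)²·V_3 = 661248/390625;  E_4 = 512/625
V_5 = 14/25·E_4 + (4/5)²·V_4 = 15059968/9765625;  E_5 = 2048/3125
V_6 = 14/25·E_5 + (4/5)²·V_5 = 330559488/244140625;  E_6 = 8192/15625


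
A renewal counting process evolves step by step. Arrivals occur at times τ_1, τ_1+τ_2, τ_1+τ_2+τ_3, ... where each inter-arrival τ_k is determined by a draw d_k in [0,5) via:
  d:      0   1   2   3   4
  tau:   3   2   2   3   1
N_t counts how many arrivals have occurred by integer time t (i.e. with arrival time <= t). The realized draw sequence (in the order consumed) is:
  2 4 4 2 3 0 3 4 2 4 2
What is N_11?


5

draw d_1=2: τ_1=2, arrival time A_1=2
draw d_2=4: τ_2=1, arrival time A_2=3
draw d_3=4: τ_3=1, arrival time A_3=4
draw d_4=2: τ_4=2, arrival time A_4=6
draw d_5=3: τ_5=3, arrival time A_5=9
draw d_6=0: τ_6=3, arrival time A_6=12
draw d_7=3: τ_7=3, arrival time A_7=15
draw d_8=4: τ_8=1, arrival time A_8=16
draw d_9=2: τ_9=2, arrival time A_9=18
draw d_10=4: τ_10=1, arrival time A_10=19
draw d_11=2: τ_11=2, arrival time A_11=21
N_t over t=0..11: 0:0 1:0 2:1 3:2 4:3 5:3 6:4 7:4 8:4 9:5 10:5 11:5


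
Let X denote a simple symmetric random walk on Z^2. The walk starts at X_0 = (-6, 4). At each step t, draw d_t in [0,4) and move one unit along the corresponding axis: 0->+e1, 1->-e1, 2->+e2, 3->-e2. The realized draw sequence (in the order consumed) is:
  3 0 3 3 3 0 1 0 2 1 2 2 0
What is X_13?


t=0: X=(-6, 4), d=3 → -e2, X_1=(-6, 3)
t=1: X=(-6, 3), d=0 → +e1, X_2=(-5, 3)
t=2: X=(-5, 3), d=3 → -e2, X_3=(-5, 2)
t=3: X=(-5, 2), d=3 → -e2, X_4=(-5, 1)
t=4: X=(-5, 1), d=3 → -e2, X_5=(-5, 0)
t=5: X=(-5, 0), d=0 → +e1, X_6=(-4, 0)
t=6: X=(-4, 0), d=1 → -e1, X_7=(-5, 0)
t=7: X=(-5, 0), d=0 → +e1, X_8=(-4, 0)
t=8: X=(-4, 0), d=2 → +e2, X_9=(-4, 1)
t=9: X=(-4, 1), d=1 → -e1, X_10=(-5, 1)
t=10: X=(-5, 1), d=2 → +e2, X_11=(-5, 2)
t=11: X=(-5, 2), d=2 → +e2, X_12=(-5, 3)
t=12: X=(-5, 3), d=0 → +e1, X_13=(-4, 3)

(-4, 3)


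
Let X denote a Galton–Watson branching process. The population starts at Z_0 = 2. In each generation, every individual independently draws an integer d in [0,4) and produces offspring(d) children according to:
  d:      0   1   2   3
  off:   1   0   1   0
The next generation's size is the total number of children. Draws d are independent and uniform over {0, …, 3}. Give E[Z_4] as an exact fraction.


1/8

Outcome values over d=0..3: [1, 0, 1, 0]
Σy = 2, Σy² = 2, M = 4
μ = 2/4 = 1/2,  σ² = 2/4 − (1/2)² = 1/4
E[Z_0] = 2
E[Z_1] = 1/2·E[Z_0] = 1
E[Z_2] = 1/2·E[Z_1] = 1/2
E[Z_3] = 1/2·E[Z_2] = 1/4
E[Z_4] = 1/2·E[Z_3] = 1/8


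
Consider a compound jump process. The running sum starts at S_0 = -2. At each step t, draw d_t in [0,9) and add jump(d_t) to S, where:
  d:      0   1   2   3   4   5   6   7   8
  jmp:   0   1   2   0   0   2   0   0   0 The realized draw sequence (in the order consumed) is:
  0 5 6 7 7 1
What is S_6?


1

t=0: S=-2, d=0, jump=0, S_1=-2
t=1: S=-2, d=5, jump=2, S_2=0
t=2: S=0, d=6, jump=0, S_3=0
t=3: S=0, d=7, jump=0, S_4=0
t=4: S=0, d=7, jump=0, S_5=0
t=5: S=0, d=1, jump=1, S_6=1


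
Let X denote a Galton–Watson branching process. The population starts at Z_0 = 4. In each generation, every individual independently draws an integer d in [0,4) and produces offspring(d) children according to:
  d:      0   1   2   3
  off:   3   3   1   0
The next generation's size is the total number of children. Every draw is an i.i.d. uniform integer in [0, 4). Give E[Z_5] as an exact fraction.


Outcome values over d=0..3: [3, 3, 1, 0]
Σy = 7, Σy² = 19, M = 4
μ = 7/4 = 7/4,  σ² = 19/4 − (7/4)² = 27/16
E[Z_0] = 4
E[Z_1] = 7/4·E[Z_0] = 7
E[Z_2] = 7/4·E[Z_1] = 49/4
E[Z_3] = 7/4·E[Z_2] = 343/16
E[Z_4] = 7/4·E[Z_3] = 2401/64
E[Z_5] = 7/4·E[Z_4] = 16807/256

16807/256


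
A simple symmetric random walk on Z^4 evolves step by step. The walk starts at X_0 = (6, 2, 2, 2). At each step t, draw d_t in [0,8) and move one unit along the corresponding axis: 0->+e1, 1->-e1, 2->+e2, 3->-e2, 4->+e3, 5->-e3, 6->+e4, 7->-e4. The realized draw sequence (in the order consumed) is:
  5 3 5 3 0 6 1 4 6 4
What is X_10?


(6, 0, 2, 4)

t=0: X=(6, 2, 2, 2), d=5 → -e3, X_1=(6, 2, 1, 2)
t=1: X=(6, 2, 1, 2), d=3 → -e2, X_2=(6, 1, 1, 2)
t=2: X=(6, 1, 1, 2), d=5 → -e3, X_3=(6, 1, 0, 2)
t=3: X=(6, 1, 0, 2), d=3 → -e2, X_4=(6, 0, 0, 2)
t=4: X=(6, 0, 0, 2), d=0 → +e1, X_5=(7, 0, 0, 2)
t=5: X=(7, 0, 0, 2), d=6 → +e4, X_6=(7, 0, 0, 3)
t=6: X=(7, 0, 0, 3), d=1 → -e1, X_7=(6, 0, 0, 3)
t=7: X=(6, 0, 0, 3), d=4 → +e3, X_8=(6, 0, 1, 3)
t=8: X=(6, 0, 1, 3), d=6 → +e4, X_9=(6, 0, 1, 4)
t=9: X=(6, 0, 1, 4), d=4 → +e3, X_10=(6, 0, 2, 4)


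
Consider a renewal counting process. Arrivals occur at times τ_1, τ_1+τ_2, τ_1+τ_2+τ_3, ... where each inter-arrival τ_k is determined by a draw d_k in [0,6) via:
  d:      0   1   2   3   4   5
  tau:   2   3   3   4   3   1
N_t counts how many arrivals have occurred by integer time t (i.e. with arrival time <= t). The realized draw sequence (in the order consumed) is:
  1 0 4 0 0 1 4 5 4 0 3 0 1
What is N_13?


5

draw d_1=1: τ_1=3, arrival time A_1=3
draw d_2=0: τ_2=2, arrival time A_2=5
draw d_3=4: τ_3=3, arrival time A_3=8
draw d_4=0: τ_4=2, arrival time A_4=10
draw d_5=0: τ_5=2, arrival time A_5=12
draw d_6=1: τ_6=3, arrival time A_6=15
draw d_7=4: τ_7=3, arrival time A_7=18
draw d_8=5: τ_8=1, arrival time A_8=19
draw d_9=4: τ_9=3, arrival time A_9=22
draw d_10=0: τ_10=2, arrival time A_10=24
draw d_11=3: τ_11=4, arrival time A_11=28
draw d_12=0: τ_12=2, arrival time A_12=30
draw d_13=1: τ_13=3, arrival time A_13=33
N_t over t=0..13: 0:0 1:0 2:0 3:1 4:1 5:2 6:2 7:2 8:3 9:3 10:4 11:4 12:5 13:5


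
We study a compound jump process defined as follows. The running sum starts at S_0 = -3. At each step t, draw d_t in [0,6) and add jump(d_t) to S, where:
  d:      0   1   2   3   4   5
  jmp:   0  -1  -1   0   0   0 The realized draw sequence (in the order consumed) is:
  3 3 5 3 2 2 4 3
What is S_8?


-5

t=0: S=-3, d=3, jump=0, S_1=-3
t=1: S=-3, d=3, jump=0, S_2=-3
t=2: S=-3, d=5, jump=0, S_3=-3
t=3: S=-3, d=3, jump=0, S_4=-3
t=4: S=-3, d=2, jump=-1, S_5=-4
t=5: S=-4, d=2, jump=-1, S_6=-5
t=6: S=-5, d=4, jump=0, S_7=-5
t=7: S=-5, d=3, jump=0, S_8=-5


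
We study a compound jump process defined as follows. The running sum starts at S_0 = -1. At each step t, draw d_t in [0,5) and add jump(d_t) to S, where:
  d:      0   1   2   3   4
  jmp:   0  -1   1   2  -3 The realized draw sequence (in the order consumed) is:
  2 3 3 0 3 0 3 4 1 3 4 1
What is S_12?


t=0: S=-1, d=2, jump=1, S_1=0
t=1: S=0, d=3, jump=2, S_2=2
t=2: S=2, d=3, jump=2, S_3=4
t=3: S=4, d=0, jump=0, S_4=4
t=4: S=4, d=3, jump=2, S_5=6
t=5: S=6, d=0, jump=0, S_6=6
t=6: S=6, d=3, jump=2, S_7=8
t=7: S=8, d=4, jump=-3, S_8=5
t=8: S=5, d=1, jump=-1, S_9=4
t=9: S=4, d=3, jump=2, S_10=6
t=10: S=6, d=4, jump=-3, S_11=3
t=11: S=3, d=1, jump=-1, S_12=2

2


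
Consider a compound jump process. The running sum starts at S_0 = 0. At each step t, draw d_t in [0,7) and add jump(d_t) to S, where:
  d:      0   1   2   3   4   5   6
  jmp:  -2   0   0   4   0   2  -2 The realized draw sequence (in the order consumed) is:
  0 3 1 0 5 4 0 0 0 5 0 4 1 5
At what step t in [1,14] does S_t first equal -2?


1

t=0: S=0, d=0, jump=-2, S_1=-2
t=1: S=-2, d=3, jump=4, S_2=2
t=2: S=2, d=1, jump=0, S_3=2
t=3: S=2, d=0, jump=-2, S_4=0
t=4: S=0, d=5, jump=2, S_5=2
t=5: S=2, d=4, jump=0, S_6=2
t=6: S=2, d=0, jump=-2, S_7=0
t=7: S=0, d=0, jump=-2, S_8=-2
t=8: S=-2, d=0, jump=-2, S_9=-4
t=9: S=-4, d=5, jump=2, S_10=-2
t=10: S=-2, d=0, jump=-2, S_11=-4
t=11: S=-4, d=4, jump=0, S_12=-4
t=12: S=-4, d=1, jump=0, S_13=-4
t=13: S=-4, d=5, jump=2, S_14=-2


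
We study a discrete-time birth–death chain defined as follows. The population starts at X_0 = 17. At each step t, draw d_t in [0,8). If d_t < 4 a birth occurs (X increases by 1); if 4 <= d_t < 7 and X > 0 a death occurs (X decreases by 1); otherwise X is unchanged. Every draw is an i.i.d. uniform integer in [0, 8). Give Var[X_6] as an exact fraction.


X can drop by at most 1 per step and X_0 = 17 > T = 6, so X_t >= 17 − t >= 11 > 0 for every t <= 6: the floor at 0 (the 'and X > 0' condition) never binds. Hence X_6 = X_0 + Σ_{t<6} Y_t with i.i.d. increments Y_t = y(d_t) ∈ {+1, −1, 0}.
Outcome values over d=0..7: [1, 1, 1, 1, -1, -1, -1, 0]
Σy = 1, Σy² = 7, M = 8
μ = 1/8 = 1/8,  σ² = 7/8 − (1/8)² = 55/64
Independent increments: Var[X_6] = 6·σ² = 6·(55/64) = 165/32

165/32


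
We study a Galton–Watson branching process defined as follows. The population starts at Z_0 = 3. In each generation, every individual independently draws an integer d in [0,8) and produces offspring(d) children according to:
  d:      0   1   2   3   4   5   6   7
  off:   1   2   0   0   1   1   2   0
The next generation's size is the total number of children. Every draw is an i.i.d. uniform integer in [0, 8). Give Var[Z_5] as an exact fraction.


Outcome values over d=0..7: [1, 2, 0, 0, 1, 1, 2, 0]
Σy = 7, Σy² = 11, M = 8
μ = 7/8 = 7/8,  σ² = 11/8 − (7/8)² = 39/64
V_0 = 0, E_0 = 3
V_1 = 39/64·E_0 + (7/8)²·V_0 = 117/64;  E_1 = 21/8
V_2 = 39/64·E_1 + (7/8)²·V_1 = 12285/4096;  E_2 = 147/64
V_3 = 39/64·E_2 + (7/8)²·V_2 = 968877/262144;  E_3 = 1029/512
V_4 = 39/64·E_3 + (7/8)²·V_3 = 68022045/16777216;  E_4 = 7203/4096
V_5 = 39/64·E_4 + (7/8)²·V_4 = 4483716237/1073741824;  E_5 = 50421/32768

4483716237/1073741824


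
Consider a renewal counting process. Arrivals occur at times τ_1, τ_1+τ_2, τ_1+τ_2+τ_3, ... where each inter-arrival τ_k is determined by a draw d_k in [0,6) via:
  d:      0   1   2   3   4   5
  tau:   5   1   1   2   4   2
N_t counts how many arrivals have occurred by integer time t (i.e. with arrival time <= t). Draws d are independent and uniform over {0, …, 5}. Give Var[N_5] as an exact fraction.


52862/59049

Inter-arrival values over d=0..5: [5, 1, 1, 2, 4, 2]
Each d has probability 1/6, so the pmf of τ is: f(1) = 1/3, f(2) = 1/3, f(4) = 1/6, f(5) = 1/6
Let p_n(j) = P(N_n = j), with p_0 = [1]. Condition on τ_1: p_n(0) = P(τ > n), and for j >= 1, p_n(j) = Σ_{k<=n} f(k)·p_{n−k}(j−1)
p_1 = [2/3, 1/3]  (j = 0..1)
p_2 = [1/3, 5/9, 1/9]  (j = 0..2)
p_3 = [1/3, 1/3, 8/27, 1/27]  (j = 0..3)
p_4 = [1/6, 7/18, 8/27, 11/81, 1/81]  (j = 0..4)
p_5 = [0, 4/9, 8/27, 16/81, 14/243, 1/243]  (j = 0..5)
E[N_5] = Σ j·p_5(j) = 457/243;  E[N_5²] = Σ j²·p_5(j) = 359/81
Var[N_5] = 359/81 − (457/243)² = 52862/59049


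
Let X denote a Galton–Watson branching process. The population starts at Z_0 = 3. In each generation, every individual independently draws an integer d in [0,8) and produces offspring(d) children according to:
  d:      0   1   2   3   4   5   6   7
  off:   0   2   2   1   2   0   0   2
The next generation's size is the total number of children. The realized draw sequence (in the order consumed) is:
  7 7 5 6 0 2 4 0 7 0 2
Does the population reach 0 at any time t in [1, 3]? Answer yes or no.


no

gen 0: Z_0=3, draws=[7, 7, 5], offspring=[2, 2, 0], Z_1=4
gen 1: Z_1=4, draws=[6, 0, 2, 4], offspring=[0, 0, 2, 2], Z_2=4
gen 2: Z_2=4, draws=[0, 7, 0, 2], offspring=[0, 2, 0, 2], Z_3=4


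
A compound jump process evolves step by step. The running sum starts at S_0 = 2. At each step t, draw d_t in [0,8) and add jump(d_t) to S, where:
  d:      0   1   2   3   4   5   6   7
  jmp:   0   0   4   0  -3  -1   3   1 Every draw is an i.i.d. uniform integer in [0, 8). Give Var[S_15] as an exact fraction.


Outcome values over d=0..7: [0, 0, 4, 0, -3, -1, 3, 1]
Σy = 4, Σy² = 36, M = 8
μ = 4/8 = 1/2,  σ² = 36/8 − (1/2)² = 17/4
Independent increments: Var[S_15] = 15·σ² = 15·(17/4) = 255/4

255/4


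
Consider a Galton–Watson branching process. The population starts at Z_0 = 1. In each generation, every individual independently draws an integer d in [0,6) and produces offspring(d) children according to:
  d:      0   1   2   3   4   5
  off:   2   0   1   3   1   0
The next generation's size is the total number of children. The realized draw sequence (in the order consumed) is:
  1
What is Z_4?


gen 0: Z_0=1, draws=[1], offspring=[0], Z_1=0
gen 1: Z_1=0, draws=[], offspring=[], Z_2=0
gen 2: Z_2=0, draws=[], offspring=[], Z_3=0
gen 3: Z_3=0, draws=[], offspring=[], Z_4=0

0


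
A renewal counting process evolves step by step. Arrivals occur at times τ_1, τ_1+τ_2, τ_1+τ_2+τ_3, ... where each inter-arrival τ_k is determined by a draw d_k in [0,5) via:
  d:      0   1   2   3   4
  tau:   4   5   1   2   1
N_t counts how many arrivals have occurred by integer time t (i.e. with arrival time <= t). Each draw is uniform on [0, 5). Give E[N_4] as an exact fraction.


Inter-arrival values over d=0..4: [4, 5, 1, 2, 1]
Each d has probability 1/5, so the pmf of τ is: f(1) = 2/5, f(2) = 1/5, f(4) = 1/5, f(5) = 1/5
Renewal equation for m(n) = E[N_n]: condition on τ_1 = k (if k <= n, one arrival plus a fresh copy on the remaining n−k steps): m(n) = F(n) + Σ_{k<=n} f(k)·m(n−k), where F(n) = P(τ <= n) and m(0) = 0
m(1) = F(1) = 2/5
m(2) = F(2) + f(1)·m(1) = 3/5 + 2/5·2/5 = 19/25
m(3) = F(3) + f(1)·m(2) + f(2)·m(1) = 3/5 + 2/5·19/25 + 1/5·2/5 = 123/125
m(4) = F(4) + f(1)·m(3) + f(2)·m(2) = 4/5 + 2/5·123/125 + 1/5·19/25 = 841/625
E[N_4] = m(4) = 841/625

841/625


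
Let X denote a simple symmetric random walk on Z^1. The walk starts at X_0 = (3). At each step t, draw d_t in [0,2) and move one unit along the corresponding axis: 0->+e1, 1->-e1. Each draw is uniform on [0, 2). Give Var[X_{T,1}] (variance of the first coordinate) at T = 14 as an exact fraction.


Outcome values over d=0..1: [1, -1]
Σy = 0, Σy² = 2, M = 2
μ = 0/2 = 0,  σ² = 2/2 − (0)² = 1
Independent increments: Var[X_14] = 14·σ² = 14·(1) = 14

14


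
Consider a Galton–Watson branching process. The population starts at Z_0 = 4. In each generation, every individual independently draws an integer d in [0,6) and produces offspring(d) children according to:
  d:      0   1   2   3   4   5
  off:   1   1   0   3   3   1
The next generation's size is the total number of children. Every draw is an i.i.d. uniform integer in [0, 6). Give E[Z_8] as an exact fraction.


6561/64

Outcome values over d=0..5: [1, 1, 0, 3, 3, 1]
Σy = 9, Σy² = 21, M = 6
μ = 9/6 = 3/2,  σ² = 21/6 − (3/2)² = 5/4
E[Z_0] = 4
E[Z_1] = 3/2·E[Z_0] = 6
E[Z_2] = 3/2·E[Z_1] = 9
E[Z_3] = 3/2·E[Z_2] = 27/2
E[Z_4] = 3/2·E[Z_3] = 81/4
E[Z_5] = 3/2·E[Z_4] = 243/8
E[Z_6] = 3/2·E[Z_5] = 729/16
E[Z_7] = 3/2·E[Z_6] = 2187/32
E[Z_8] = 3/2·E[Z_7] = 6561/64


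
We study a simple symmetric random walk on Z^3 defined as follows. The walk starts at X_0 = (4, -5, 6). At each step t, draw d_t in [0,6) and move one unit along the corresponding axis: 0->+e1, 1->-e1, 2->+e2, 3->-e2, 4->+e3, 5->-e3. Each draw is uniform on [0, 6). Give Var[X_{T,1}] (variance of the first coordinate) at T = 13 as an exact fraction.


Outcome values over d=0..5: [1, -1, 0, 0, 0, 0]
Σy = 0, Σy² = 2, M = 6
μ = 0/6 = 0,  σ² = 2/6 − (0)² = 1/3
Independent increments: Var[X_13] = 13·σ² = 13·(1/3) = 13/3

13/3


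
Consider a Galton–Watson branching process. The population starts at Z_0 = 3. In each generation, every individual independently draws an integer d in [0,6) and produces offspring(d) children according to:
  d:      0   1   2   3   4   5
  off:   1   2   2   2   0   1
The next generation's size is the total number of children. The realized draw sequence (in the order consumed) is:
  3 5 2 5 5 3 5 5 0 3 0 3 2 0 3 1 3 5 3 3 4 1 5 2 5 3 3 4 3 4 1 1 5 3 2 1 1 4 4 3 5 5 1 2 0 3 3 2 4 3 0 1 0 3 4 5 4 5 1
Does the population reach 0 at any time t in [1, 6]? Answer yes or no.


no

gen 0: Z_0=3, draws=[3, 5, 2], offspring=[2, 1, 2], Z_1=5
gen 1: Z_1=5, draws=[5, 5, 3, 5, 5], offspring=[1, 1, 2, 1, 1], Z_2=6
gen 2: Z_2=6, draws=[0, 3, 0, 3, 2, 0], offspring=[1, 2, 1, 2, 2, 1], Z_3=9
gen 3: Z_3=9, draws=[3, 1, 3, 5, 3, 3, 4, 1, 5], offspring=[2, 2, 2, 1, 2, 2, 0, 2, 1], Z_4=14
gen 4: Z_4=14, draws=[2, 5, 3, 3, 4, 3, 4, 1, 1, 5, 3, 2, 1, 1], offspring=[2, 1, 2, 2, 0, 2, 0, 2, 2, 1, 2, 2, 2, 2], Z_5=22
gen 5: Z_5=22, draws=[4, 4, 3, 5, 5, 1, 2, 0, 3, 3, 2, 4, 3, 0, 1, 0, 3, 4, 5, 4, 5, 1], offspring=[0, 0, 2, 1, 1, 2, 2, 1, 2, 2, 2, 0, 2, 1, 2, 1, 2, 0, 1, 0, 1, 2], Z_6=27


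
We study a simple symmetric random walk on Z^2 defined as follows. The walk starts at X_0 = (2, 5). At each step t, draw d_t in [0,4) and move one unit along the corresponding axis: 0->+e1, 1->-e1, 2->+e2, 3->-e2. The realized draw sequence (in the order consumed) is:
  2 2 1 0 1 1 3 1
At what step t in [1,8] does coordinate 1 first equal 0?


t=0: X=(2, 5), d=2 → +e2, X_1=(2, 6)
t=1: X=(2, 6), d=2 → +e2, X_2=(2, 7)
t=2: X=(2, 7), d=1 → -e1, X_3=(1, 7)
t=3: X=(1, 7), d=0 → +e1, X_4=(2, 7)
t=4: X=(2, 7), d=1 → -e1, X_5=(1, 7)
t=5: X=(1, 7), d=1 → -e1, X_6=(0, 7)
t=6: X=(0, 7), d=3 → -e2, X_7=(0, 6)
t=7: X=(0, 6), d=1 → -e1, X_8=(-1, 6)

6
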